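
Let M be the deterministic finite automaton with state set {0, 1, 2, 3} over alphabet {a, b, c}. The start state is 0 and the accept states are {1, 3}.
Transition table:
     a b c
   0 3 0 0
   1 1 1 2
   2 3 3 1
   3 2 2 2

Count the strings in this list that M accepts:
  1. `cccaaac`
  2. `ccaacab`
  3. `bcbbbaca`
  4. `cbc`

2

`cccaaac`: rejected
`ccaacab`: accepted
`bcbbbaca`: accepted
`cbc`: rejected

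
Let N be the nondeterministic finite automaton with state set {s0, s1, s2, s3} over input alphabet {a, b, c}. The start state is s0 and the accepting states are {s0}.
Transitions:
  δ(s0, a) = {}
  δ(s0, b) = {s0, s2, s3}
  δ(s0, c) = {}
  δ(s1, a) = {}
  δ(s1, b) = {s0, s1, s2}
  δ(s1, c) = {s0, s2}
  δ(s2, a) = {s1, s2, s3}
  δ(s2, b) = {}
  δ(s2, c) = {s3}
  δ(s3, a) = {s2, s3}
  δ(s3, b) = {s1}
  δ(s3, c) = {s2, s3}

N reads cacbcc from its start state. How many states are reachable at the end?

0

Start: {s0}
read c: {}
The reachable set is empty and stays empty for the remaining 5 symbols.
Final reachable set {} has 0 states.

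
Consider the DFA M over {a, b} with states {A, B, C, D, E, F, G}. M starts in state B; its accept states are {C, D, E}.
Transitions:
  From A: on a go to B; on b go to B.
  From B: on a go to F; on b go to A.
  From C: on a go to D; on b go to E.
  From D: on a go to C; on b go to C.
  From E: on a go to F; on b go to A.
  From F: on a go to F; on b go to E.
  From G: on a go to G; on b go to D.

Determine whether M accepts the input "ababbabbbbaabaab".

B --a--> F
F --b--> E
E --a--> F
F --b--> E
E --b--> A
A --a--> B
B --b--> A
A --b--> B
B --b--> A
A --b--> B
B --a--> F
F --a--> F
F --b--> E
E --a--> F
F --a--> F
F --b--> E
End in state E, which is an accepting state.

accepted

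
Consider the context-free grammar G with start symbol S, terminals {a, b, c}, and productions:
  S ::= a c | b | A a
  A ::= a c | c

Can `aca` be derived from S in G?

S ⇒ Aa ⇒ aca

yes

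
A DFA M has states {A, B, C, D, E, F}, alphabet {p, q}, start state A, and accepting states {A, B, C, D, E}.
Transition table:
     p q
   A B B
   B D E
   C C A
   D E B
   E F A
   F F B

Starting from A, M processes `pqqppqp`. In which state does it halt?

D

A --p--> B
B --q--> E
E --q--> A
A --p--> B
B --p--> D
D --q--> B
B --p--> D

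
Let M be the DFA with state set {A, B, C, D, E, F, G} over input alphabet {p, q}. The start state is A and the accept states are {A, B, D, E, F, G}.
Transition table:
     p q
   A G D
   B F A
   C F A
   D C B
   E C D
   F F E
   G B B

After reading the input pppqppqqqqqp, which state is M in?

C

A --p--> G
G --p--> B
B --p--> F
F --q--> E
E --p--> C
C --p--> F
F --q--> E
E --q--> D
D --q--> B
B --q--> A
A --q--> D
D --p--> C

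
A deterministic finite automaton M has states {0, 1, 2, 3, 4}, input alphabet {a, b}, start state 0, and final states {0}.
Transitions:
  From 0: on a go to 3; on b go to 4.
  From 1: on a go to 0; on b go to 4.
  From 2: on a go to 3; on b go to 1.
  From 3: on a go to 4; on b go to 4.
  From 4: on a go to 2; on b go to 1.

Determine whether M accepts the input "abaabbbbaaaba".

accepted

0 --a--> 3
3 --b--> 4
4 --a--> 2
2 --a--> 3
3 --b--> 4
4 --b--> 1
1 --b--> 4
4 --b--> 1
1 --a--> 0
0 --a--> 3
3 --a--> 4
4 --b--> 1
1 --a--> 0
End in state 0, which is an accepting state.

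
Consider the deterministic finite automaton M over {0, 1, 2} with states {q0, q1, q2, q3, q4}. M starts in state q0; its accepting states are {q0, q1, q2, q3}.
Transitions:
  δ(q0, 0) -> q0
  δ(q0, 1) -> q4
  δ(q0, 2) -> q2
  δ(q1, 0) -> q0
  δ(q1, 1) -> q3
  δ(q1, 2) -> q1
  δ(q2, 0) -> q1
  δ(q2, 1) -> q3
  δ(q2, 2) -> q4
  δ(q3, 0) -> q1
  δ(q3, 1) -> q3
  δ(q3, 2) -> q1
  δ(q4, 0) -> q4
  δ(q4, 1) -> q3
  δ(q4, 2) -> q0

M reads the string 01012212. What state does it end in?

q1

q0 --0--> q0
q0 --1--> q4
q4 --0--> q4
q4 --1--> q3
q3 --2--> q1
q1 --2--> q1
q1 --1--> q3
q3 --2--> q1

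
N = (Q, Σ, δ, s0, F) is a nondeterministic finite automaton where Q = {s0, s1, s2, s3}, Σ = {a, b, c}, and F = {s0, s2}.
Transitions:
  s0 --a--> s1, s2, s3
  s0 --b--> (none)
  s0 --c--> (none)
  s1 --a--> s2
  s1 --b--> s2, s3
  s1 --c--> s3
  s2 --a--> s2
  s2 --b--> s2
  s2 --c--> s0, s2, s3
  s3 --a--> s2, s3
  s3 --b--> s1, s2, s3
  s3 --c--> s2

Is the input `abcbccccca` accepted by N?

accepted

Start: {s0}
read a: {s1, s2, s3}
read b: {s1, s2, s3}
read c: {s0, s2, s3}
read b: {s1, s2, s3}
read c: {s0, s2, s3}
read c: {s0, s2, s3}
read c: {s0, s2, s3}
read c: {s0, s2, s3}
read c: {s0, s2, s3}
read a: {s1, s2, s3}
Reachable ∩ accepting = {s2} — nonempty.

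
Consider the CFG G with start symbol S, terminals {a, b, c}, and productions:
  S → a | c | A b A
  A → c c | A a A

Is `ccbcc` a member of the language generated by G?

yes

S ⇒ AbA ⇒ ccbA ⇒ ccbcc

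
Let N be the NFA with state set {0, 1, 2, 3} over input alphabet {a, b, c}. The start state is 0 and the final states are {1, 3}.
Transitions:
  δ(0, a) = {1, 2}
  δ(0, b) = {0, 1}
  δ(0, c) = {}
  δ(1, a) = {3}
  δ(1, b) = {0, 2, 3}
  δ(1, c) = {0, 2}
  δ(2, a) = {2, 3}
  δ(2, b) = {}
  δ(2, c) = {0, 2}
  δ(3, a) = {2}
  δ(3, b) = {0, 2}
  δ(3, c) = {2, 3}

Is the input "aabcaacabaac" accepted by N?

Start: {0}
read a: {1, 2}
read a: {2, 3}
read b: {0, 2}
read c: {0, 2}
read a: {1, 2, 3}
read a: {2, 3}
read c: {0, 2, 3}
read a: {1, 2, 3}
read b: {0, 2, 3}
read a: {1, 2, 3}
read a: {2, 3}
read c: {0, 2, 3}
Reachable ∩ accepting = {3} — nonempty.

accepted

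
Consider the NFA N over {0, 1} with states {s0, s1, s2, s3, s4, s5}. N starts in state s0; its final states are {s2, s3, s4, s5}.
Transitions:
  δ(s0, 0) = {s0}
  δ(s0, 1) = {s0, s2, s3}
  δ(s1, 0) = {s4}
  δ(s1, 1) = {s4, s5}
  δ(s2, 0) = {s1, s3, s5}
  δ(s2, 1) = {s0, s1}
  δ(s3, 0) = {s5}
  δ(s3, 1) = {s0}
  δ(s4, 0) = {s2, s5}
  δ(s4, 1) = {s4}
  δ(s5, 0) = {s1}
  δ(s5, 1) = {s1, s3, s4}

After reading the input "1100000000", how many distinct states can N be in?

6

Start: {s0}
read 1: {s0, s2, s3}
read 1: {s0, s1, s2, s3}
read 0: {s0, s1, s3, s4, s5}
read 0: {s0, s1, s2, s4, s5}
read 0: {s0, s1, s2, s3, s4, s5}
read 0: {s0, s1, s2, s3, s4, s5}
read 0: {s0, s1, s2, s3, s4, s5}
read 0: {s0, s1, s2, s3, s4, s5}
read 0: {s0, s1, s2, s3, s4, s5}
read 0: {s0, s1, s2, s3, s4, s5}
Final reachable set {s0, s1, s2, s3, s4, s5} has 6 states.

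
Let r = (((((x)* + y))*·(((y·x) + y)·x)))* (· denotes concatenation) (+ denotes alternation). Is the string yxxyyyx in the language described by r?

Split into 2 pieces yx · xyyyx; each matches ((((x)*+y))*·(((y·x)+y)·x)).

yes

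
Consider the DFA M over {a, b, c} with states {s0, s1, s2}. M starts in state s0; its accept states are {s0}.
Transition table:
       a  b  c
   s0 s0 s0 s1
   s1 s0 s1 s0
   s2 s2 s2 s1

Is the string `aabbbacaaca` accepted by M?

s0 --a--> s0
s0 --a--> s0
s0 --b--> s0
s0 --b--> s0
s0 --b--> s0
s0 --a--> s0
s0 --c--> s1
s1 --a--> s0
s0 --a--> s0
s0 --c--> s1
s1 --a--> s0
End in state s0, which is an accepting state.

accepted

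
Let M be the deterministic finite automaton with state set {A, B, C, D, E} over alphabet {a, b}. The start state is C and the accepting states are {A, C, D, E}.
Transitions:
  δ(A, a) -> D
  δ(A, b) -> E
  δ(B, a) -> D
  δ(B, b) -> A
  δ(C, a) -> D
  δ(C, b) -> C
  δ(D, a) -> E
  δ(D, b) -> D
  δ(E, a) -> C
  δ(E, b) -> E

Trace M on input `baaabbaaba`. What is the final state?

C --b--> C
C --a--> D
D --a--> E
E --a--> C
C --b--> C
C --b--> C
C --a--> D
D --a--> E
E --b--> E
E --a--> C

C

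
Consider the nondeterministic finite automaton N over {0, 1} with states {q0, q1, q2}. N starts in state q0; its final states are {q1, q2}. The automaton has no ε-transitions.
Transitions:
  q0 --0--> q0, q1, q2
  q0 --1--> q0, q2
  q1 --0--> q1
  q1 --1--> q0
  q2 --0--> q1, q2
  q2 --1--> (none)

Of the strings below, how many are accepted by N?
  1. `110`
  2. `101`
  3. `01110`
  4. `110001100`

4

`110`: accepted
`101`: accepted
`01110`: accepted
`110001100`: accepted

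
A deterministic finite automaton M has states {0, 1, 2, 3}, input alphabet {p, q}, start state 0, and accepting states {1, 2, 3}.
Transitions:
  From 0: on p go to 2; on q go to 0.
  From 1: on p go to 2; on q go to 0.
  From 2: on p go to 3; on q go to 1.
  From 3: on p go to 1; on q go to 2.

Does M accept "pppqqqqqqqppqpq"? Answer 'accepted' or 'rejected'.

0 --p--> 2
2 --p--> 3
3 --p--> 1
1 --q--> 0
0 --q--> 0
0 --q--> 0
0 --q--> 0
0 --q--> 0
0 --q--> 0
0 --q--> 0
0 --p--> 2
2 --p--> 3
3 --q--> 2
2 --p--> 3
3 --q--> 2
End in state 2, which is an accepting state.

accepted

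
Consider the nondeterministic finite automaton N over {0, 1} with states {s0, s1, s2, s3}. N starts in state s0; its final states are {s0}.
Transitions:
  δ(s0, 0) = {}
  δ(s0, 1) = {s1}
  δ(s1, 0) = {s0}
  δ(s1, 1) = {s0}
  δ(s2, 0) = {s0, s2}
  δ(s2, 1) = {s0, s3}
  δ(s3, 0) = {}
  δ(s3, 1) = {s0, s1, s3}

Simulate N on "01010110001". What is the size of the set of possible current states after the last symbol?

0

Start: {s0}
read 0: {}
The reachable set is empty and stays empty for the remaining 10 symbols.
Final reachable set {} has 0 states.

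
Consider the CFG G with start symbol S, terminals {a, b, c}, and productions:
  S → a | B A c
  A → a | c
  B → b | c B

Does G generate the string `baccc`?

no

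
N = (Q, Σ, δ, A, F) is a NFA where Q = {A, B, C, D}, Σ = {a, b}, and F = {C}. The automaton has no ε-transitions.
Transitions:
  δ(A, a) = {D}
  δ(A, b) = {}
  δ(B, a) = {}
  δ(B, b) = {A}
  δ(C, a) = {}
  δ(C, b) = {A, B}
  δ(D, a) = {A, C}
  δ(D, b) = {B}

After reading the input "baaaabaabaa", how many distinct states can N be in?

Start: {A}
read b: {}
The reachable set is empty and stays empty for the remaining 10 symbols.
Final reachable set {} has 0 states.

0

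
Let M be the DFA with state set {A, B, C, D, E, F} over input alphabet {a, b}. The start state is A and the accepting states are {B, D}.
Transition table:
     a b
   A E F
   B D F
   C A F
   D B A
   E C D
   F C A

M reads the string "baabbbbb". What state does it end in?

A --b--> F
F --a--> C
C --a--> A
A --b--> F
F --b--> A
A --b--> F
F --b--> A
A --b--> F

F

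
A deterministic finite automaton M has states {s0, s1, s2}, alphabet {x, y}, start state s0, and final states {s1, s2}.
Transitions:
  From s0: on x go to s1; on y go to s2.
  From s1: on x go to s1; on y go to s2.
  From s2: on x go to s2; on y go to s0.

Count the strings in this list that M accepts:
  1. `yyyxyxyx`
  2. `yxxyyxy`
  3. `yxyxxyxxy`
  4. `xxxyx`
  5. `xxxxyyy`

3

`yyyxyxyx`: accepted
`yxxyyxy`: rejected
`yxyxxyxxy`: rejected
`xxxyx`: accepted
`xxxxyyy`: accepted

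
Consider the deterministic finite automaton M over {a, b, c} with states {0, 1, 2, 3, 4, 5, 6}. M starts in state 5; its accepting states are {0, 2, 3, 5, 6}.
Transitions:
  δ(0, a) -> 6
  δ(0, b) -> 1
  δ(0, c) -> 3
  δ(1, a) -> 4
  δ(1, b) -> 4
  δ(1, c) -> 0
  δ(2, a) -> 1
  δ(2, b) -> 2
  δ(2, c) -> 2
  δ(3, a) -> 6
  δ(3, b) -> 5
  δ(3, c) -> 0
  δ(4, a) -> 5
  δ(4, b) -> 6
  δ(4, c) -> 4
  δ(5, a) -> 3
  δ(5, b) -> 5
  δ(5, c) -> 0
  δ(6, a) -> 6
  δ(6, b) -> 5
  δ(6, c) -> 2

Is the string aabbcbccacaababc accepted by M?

accepted

5 --a--> 3
3 --a--> 6
6 --b--> 5
5 --b--> 5
5 --c--> 0
0 --b--> 1
1 --c--> 0
0 --c--> 3
3 --a--> 6
6 --c--> 2
2 --a--> 1
1 --a--> 4
4 --b--> 6
6 --a--> 6
6 --b--> 5
5 --c--> 0
End in state 0, which is an accepting state.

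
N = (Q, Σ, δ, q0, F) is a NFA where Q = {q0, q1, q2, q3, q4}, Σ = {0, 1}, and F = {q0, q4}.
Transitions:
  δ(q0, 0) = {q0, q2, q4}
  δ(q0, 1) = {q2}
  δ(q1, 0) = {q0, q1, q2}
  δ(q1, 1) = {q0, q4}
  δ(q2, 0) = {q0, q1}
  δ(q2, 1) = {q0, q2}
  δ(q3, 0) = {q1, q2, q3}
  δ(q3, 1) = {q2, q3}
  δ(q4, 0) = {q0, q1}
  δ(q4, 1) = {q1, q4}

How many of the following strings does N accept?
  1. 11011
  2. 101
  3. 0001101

11011: accepted
101: accepted
0001101: accepted

3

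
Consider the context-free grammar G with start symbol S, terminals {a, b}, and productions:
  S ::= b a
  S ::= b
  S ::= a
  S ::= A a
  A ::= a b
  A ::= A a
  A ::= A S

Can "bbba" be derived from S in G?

no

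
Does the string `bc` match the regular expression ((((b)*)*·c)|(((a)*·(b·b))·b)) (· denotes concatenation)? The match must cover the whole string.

The left alternative (((b)*)*·c) matches bc.

yes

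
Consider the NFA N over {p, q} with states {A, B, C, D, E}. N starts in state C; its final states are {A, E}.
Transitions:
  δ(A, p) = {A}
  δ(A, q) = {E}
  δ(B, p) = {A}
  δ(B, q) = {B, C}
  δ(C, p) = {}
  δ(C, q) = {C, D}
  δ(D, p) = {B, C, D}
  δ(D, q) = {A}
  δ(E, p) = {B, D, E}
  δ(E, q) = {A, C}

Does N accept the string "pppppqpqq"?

Start: {C}
read p: {}
The reachable set is empty and stays empty for the remaining 8 symbols.
Reachable ∩ accepting = {} — empty.

rejected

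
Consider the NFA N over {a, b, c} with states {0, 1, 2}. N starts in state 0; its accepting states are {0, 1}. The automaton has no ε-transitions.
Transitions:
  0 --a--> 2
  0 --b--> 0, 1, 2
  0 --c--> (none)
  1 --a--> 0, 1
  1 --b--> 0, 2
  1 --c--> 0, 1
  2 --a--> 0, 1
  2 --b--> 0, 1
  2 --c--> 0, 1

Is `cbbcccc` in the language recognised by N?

rejected

Start: {0}
read c: {}
The reachable set is empty and stays empty for the remaining 6 symbols.
Reachable ∩ accepting = {} — empty.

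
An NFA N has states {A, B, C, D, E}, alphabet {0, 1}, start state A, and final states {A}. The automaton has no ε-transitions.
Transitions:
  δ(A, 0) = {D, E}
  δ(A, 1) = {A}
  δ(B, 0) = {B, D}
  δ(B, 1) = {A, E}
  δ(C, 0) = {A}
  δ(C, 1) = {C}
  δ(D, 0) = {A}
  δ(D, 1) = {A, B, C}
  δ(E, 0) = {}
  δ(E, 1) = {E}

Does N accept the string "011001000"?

accepted

Start: {A}
read 0: {D, E}
read 1: {A, B, C, E}
read 1: {A, C, E}
read 0: {A, D, E}
read 0: {A, D, E}
read 1: {A, B, C, E}
read 0: {A, B, D, E}
read 0: {A, B, D, E}
read 0: {A, B, D, E}
Reachable ∩ accepting = {A} — nonempty.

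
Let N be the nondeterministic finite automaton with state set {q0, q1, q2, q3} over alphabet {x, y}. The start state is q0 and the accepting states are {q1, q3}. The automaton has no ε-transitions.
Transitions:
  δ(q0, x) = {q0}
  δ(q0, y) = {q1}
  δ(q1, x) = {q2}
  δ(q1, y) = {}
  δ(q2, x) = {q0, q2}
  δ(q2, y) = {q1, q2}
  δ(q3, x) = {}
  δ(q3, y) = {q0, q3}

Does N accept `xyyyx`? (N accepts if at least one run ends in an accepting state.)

Start: {q0}
read x: {q0}
read y: {q1}
read y: {}
The reachable set is empty and stays empty for the remaining 2 symbols.
Reachable ∩ accepting = {} — empty.

rejected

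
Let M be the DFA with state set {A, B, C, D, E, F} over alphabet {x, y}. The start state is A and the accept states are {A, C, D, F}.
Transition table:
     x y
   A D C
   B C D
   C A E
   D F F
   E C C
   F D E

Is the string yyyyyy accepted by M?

A --y--> C
C --y--> E
E --y--> C
C --y--> E
E --y--> C
C --y--> E
End in state E, which is not an accepting state.

rejected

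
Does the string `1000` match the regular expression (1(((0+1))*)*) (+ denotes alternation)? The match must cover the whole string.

Split as 1·000: 1 matches 1 and (((0+1))*)* matches 000.

yes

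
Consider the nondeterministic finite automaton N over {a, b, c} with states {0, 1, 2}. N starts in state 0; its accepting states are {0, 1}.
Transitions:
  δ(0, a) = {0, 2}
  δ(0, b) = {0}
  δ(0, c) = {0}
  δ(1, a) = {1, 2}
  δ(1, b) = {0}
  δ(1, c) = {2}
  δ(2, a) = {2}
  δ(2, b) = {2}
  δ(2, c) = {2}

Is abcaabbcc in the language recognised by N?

Start: {0}
read a: {0, 2}
read b: {0, 2}
read c: {0, 2}
read a: {0, 2}
read a: {0, 2}
read b: {0, 2}
read b: {0, 2}
read c: {0, 2}
read c: {0, 2}
Reachable ∩ accepting = {0} — nonempty.

accepted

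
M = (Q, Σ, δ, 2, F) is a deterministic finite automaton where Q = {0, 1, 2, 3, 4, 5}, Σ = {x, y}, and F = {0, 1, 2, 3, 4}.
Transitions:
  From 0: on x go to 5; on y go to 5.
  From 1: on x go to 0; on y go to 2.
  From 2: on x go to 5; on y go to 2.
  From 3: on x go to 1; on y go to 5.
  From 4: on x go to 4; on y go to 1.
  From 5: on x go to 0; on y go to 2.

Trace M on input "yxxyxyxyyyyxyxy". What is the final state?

2

2 --y--> 2
2 --x--> 5
5 --x--> 0
0 --y--> 5
5 --x--> 0
0 --y--> 5
5 --x--> 0
0 --y--> 5
5 --y--> 2
2 --y--> 2
2 --y--> 2
2 --x--> 5
5 --y--> 2
2 --x--> 5
5 --y--> 2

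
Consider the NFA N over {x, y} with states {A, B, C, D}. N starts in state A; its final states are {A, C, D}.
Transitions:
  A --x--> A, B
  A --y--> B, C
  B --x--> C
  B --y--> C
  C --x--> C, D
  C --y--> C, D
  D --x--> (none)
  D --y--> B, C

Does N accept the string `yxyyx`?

Start: {A}
read y: {B, C}
read x: {C, D}
read y: {B, C, D}
read y: {B, C, D}
read x: {C, D}
Reachable ∩ accepting = {C, D} — nonempty.

accepted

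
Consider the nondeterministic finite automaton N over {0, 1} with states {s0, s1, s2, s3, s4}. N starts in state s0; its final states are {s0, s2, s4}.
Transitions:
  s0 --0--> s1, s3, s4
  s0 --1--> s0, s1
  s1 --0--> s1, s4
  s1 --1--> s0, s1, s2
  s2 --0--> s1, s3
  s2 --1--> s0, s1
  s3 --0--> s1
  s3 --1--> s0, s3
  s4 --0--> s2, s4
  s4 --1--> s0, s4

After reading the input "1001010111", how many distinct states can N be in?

5

Start: {s0}
read 1: {s0, s1}
read 0: {s1, s3, s4}
read 0: {s1, s2, s4}
read 1: {s0, s1, s2, s4}
read 0: {s1, s2, s3, s4}
read 1: {s0, s1, s2, s3, s4}
read 0: {s1, s2, s3, s4}
read 1: {s0, s1, s2, s3, s4}
read 1: {s0, s1, s2, s3, s4}
read 1: {s0, s1, s2, s3, s4}
Final reachable set {s0, s1, s2, s3, s4} has 5 states.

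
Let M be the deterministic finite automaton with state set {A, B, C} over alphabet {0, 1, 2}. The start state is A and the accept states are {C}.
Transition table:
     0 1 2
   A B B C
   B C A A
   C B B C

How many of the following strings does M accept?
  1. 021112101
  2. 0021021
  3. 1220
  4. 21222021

021112101: rejected
0021021: rejected
1220: rejected
21222021: rejected

0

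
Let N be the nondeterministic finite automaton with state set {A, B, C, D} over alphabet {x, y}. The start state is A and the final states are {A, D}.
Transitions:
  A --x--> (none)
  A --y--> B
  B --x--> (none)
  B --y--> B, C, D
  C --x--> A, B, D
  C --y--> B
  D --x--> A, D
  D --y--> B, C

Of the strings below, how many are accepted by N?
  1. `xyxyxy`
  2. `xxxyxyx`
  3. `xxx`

0

`xyxyxy`: rejected
`xxxyxyx`: rejected
`xxx`: rejected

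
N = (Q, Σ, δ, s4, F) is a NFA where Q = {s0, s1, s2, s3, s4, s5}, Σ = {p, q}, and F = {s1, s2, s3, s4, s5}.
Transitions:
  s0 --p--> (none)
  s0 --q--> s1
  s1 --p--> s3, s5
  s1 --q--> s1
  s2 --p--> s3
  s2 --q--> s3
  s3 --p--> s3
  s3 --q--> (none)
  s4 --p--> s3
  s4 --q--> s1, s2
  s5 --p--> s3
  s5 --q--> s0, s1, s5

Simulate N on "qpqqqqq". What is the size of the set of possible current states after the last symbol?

3

Start: {s4}
read q: {s1, s2}
read p: {s3, s5}
read q: {s0, s1, s5}
read q: {s0, s1, s5}
read q: {s0, s1, s5}
read q: {s0, s1, s5}
read q: {s0, s1, s5}
Final reachable set {s0, s1, s5} has 3 states.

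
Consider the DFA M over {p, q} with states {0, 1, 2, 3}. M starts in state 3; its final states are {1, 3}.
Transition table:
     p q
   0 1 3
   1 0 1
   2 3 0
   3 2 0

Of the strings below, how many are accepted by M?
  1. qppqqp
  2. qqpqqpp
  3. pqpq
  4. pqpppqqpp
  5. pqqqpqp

qppqqp: accepted
qqpqqpp: accepted
pqpq: accepted
pqpppqqpp: accepted
pqqqpqp: rejected

4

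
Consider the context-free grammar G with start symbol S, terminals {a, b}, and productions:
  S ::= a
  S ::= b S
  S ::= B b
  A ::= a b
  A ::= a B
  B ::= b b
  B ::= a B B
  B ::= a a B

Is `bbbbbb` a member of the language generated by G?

S ⇒ bS ⇒ bbS ⇒ bbbS ⇒ bbbBb ⇒ bbbbbb

yes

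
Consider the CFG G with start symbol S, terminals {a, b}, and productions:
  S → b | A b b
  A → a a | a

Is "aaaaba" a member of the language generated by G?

no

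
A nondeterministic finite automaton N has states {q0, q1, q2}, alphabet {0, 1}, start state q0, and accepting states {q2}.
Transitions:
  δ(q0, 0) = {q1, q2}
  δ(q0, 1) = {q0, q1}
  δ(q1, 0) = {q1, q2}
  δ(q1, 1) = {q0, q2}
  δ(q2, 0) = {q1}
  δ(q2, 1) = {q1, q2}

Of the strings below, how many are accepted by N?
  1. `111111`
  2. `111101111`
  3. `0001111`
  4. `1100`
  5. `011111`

`111111`: accepted
`111101111`: accepted
`0001111`: accepted
`1100`: accepted
`011111`: accepted

5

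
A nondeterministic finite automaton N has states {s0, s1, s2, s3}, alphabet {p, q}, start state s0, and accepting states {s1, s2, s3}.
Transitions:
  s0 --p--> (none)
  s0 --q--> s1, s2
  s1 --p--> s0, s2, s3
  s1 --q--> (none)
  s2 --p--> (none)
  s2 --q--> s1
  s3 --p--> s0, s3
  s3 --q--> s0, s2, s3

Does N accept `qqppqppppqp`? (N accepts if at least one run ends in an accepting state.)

accepted

Start: {s0}
read q: {s1, s2}
read q: {s1}
read p: {s0, s2, s3}
read p: {s0, s3}
read q: {s0, s1, s2, s3}
read p: {s0, s2, s3}
read p: {s0, s3}
read p: {s0, s3}
read p: {s0, s3}
read q: {s0, s1, s2, s3}
read p: {s0, s2, s3}
Reachable ∩ accepting = {s2, s3} — nonempty.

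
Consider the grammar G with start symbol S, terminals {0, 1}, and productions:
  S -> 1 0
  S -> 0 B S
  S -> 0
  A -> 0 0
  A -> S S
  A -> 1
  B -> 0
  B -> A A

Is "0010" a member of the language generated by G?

S ⇒ 0BS ⇒ 00S ⇒ 0010

yes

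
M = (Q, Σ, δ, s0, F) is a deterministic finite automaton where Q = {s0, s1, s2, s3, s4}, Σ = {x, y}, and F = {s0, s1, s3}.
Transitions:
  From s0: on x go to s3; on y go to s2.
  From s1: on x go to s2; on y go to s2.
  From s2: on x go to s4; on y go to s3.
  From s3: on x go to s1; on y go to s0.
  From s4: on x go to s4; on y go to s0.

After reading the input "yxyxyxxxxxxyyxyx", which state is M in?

s3

s0 --y--> s2
s2 --x--> s4
s4 --y--> s0
s0 --x--> s3
s3 --y--> s0
s0 --x--> s3
s3 --x--> s1
s1 --x--> s2
s2 --x--> s4
s4 --x--> s4
s4 --x--> s4
s4 --y--> s0
s0 --y--> s2
s2 --x--> s4
s4 --y--> s0
s0 --x--> s3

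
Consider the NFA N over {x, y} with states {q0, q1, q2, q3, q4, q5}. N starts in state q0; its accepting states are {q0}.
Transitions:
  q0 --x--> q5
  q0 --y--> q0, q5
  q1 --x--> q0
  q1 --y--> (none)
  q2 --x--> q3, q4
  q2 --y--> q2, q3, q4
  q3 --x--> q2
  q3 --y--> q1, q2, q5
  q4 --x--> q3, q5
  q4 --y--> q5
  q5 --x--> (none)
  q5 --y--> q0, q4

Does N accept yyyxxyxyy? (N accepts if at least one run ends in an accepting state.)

Start: {q0}
read y: {q0, q5}
read y: {q0, q4, q5}
read y: {q0, q4, q5}
read x: {q3, q5}
read x: {q2}
read y: {q2, q3, q4}
read x: {q2, q3, q4, q5}
read y: {q0, q1, q2, q3, q4, q5}
read y: {q0, q1, q2, q3, q4, q5}
Reachable ∩ accepting = {q0} — nonempty.

accepted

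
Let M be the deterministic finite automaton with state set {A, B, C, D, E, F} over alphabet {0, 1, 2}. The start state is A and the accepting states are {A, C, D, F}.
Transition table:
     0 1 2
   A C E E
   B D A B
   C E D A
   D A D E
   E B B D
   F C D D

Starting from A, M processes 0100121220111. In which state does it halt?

A --0--> C
C --1--> D
D --0--> A
A --0--> C
C --1--> D
D --2--> E
E --1--> B
B --2--> B
B --2--> B
B --0--> D
D --1--> D
D --1--> D
D --1--> D

D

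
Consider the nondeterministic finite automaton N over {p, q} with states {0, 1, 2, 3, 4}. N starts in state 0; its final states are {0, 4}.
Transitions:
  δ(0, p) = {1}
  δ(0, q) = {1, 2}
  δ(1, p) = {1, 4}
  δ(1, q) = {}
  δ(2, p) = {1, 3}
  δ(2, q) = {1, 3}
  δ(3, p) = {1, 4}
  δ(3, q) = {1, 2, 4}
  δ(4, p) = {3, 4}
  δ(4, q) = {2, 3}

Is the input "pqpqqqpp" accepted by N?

rejected

Start: {0}
read p: {1}
read q: {}
The reachable set is empty and stays empty for the remaining 6 symbols.
Reachable ∩ accepting = {} — empty.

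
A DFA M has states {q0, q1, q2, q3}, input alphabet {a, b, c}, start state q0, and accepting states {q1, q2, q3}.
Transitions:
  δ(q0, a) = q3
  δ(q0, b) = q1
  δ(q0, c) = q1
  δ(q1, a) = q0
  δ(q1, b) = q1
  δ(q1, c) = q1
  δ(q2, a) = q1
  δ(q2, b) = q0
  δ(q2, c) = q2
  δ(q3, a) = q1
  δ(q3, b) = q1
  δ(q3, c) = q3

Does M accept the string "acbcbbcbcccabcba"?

q0 --a--> q3
q3 --c--> q3
q3 --b--> q1
q1 --c--> q1
q1 --b--> q1
q1 --b--> q1
q1 --c--> q1
q1 --b--> q1
q1 --c--> q1
q1 --c--> q1
q1 --c--> q1
q1 --a--> q0
q0 --b--> q1
q1 --c--> q1
q1 --b--> q1
q1 --a--> q0
End in state q0, which is not an accepting state.

rejected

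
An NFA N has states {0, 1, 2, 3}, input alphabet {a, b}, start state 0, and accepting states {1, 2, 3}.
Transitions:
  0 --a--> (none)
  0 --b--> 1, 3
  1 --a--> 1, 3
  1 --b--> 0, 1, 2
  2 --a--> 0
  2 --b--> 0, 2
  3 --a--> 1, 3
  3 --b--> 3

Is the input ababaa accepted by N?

rejected

Start: {0}
read a: {}
The reachable set is empty and stays empty for the remaining 5 symbols.
Reachable ∩ accepting = {} — empty.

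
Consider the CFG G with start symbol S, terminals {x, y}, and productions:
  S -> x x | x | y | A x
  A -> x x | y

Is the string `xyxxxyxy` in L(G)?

no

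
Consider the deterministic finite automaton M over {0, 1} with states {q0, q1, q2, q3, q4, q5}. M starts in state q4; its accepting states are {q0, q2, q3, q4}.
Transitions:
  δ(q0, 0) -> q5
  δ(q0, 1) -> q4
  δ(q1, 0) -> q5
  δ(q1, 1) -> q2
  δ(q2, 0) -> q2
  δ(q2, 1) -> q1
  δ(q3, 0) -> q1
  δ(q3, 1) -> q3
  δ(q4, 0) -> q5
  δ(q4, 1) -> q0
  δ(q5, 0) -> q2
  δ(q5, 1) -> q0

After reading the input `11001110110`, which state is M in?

q4 --1--> q0
q0 --1--> q4
q4 --0--> q5
q5 --0--> q2
q2 --1--> q1
q1 --1--> q2
q2 --1--> q1
q1 --0--> q5
q5 --1--> q0
q0 --1--> q4
q4 --0--> q5

q5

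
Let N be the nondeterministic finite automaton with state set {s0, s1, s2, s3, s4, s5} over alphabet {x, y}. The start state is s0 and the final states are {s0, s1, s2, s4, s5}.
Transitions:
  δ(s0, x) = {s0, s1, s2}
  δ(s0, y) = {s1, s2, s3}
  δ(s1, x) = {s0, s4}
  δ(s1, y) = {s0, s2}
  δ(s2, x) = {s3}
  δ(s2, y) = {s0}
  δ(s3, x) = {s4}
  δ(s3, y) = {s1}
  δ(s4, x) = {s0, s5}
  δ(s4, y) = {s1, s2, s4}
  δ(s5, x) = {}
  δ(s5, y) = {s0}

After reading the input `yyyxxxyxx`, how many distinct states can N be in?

Start: {s0}
read y: {s1, s2, s3}
read y: {s0, s1, s2}
read y: {s0, s1, s2, s3}
read x: {s0, s1, s2, s3, s4}
read x: {s0, s1, s2, s3, s4, s5}
read x: {s0, s1, s2, s3, s4, s5}
read y: {s0, s1, s2, s3, s4}
read x: {s0, s1, s2, s3, s4, s5}
read x: {s0, s1, s2, s3, s4, s5}
Final reachable set {s0, s1, s2, s3, s4, s5} has 6 states.

6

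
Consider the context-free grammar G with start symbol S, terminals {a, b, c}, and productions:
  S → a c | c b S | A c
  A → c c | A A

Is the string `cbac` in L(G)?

yes

S ⇒ cbS ⇒ cbac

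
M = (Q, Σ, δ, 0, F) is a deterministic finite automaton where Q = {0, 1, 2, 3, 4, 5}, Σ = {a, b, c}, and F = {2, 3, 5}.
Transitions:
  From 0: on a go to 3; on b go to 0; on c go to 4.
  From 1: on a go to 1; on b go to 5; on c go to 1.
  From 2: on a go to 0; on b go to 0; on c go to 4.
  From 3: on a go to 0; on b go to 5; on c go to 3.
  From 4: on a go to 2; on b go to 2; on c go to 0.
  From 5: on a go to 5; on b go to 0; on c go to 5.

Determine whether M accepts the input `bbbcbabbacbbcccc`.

0 --b--> 0
0 --b--> 0
0 --b--> 0
0 --c--> 4
4 --b--> 2
2 --a--> 0
0 --b--> 0
0 --b--> 0
0 --a--> 3
3 --c--> 3
3 --b--> 5
5 --b--> 0
0 --c--> 4
4 --c--> 0
0 --c--> 4
4 --c--> 0
End in state 0, which is not an accepting state.

rejected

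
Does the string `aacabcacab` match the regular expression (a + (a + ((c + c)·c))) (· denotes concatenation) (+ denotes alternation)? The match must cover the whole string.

Neither a nor (a+((c+c)·c)) matches aacabcacab.

no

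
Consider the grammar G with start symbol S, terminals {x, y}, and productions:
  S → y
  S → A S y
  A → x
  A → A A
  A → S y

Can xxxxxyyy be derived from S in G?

yes

S ⇒ ASy ⇒ AASy ⇒ AAASy ⇒ xAASy ⇒ xxASy ⇒ xxxSy ⇒ xxxASyy ⇒ xxxAASyy ⇒ xxxxASyy ⇒ xxxxxSyy ⇒ xxxxxyyy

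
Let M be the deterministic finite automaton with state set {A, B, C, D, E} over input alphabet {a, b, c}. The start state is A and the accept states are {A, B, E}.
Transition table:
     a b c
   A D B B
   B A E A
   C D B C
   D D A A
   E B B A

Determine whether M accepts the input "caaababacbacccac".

A --c--> B
B --a--> A
A --a--> D
D --a--> D
D --b--> A
A --a--> D
D --b--> A
A --a--> D
D --c--> A
A --b--> B
B --a--> A
A --c--> B
B --c--> A
A --c--> B
B --a--> A
A --c--> B
End in state B, which is an accepting state.

accepted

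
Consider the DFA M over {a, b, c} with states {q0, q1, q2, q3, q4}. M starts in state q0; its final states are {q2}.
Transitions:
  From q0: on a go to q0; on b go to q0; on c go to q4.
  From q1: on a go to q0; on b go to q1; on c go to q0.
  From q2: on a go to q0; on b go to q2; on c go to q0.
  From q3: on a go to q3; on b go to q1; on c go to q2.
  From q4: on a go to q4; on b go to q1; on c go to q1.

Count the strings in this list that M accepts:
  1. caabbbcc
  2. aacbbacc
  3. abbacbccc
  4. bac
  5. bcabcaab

caabbbcc: rejected
aacbbacc: rejected
abbacbccc: rejected
bac: rejected
bcabcaab: rejected

0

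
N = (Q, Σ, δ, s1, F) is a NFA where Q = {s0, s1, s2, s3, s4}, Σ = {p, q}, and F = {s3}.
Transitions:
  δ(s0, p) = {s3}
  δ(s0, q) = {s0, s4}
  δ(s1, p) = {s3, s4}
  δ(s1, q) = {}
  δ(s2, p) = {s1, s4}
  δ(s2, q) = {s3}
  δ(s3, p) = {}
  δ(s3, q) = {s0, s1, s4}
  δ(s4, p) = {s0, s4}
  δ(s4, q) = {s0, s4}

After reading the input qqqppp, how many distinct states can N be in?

0

Start: {s1}
read q: {}
The reachable set is empty and stays empty for the remaining 5 symbols.
Final reachable set {} has 0 states.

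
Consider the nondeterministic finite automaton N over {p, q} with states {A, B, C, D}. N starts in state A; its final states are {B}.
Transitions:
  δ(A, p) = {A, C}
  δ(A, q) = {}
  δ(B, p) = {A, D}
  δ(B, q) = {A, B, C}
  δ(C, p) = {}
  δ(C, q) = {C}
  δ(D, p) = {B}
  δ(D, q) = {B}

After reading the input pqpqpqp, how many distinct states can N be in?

Start: {A}
read p: {A, C}
read q: {C}
read p: {}
The reachable set is empty and stays empty for the remaining 4 symbols.
Final reachable set {} has 0 states.

0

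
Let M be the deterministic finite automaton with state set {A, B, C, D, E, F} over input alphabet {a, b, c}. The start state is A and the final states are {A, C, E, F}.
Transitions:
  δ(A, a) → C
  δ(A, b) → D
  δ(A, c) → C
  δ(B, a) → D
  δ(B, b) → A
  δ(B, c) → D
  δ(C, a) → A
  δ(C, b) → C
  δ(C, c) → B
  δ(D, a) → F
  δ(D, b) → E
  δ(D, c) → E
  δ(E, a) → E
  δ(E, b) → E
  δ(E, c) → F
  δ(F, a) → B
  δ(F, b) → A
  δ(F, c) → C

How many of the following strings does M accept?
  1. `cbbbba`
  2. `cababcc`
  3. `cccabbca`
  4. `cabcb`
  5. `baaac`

4

`cbbbba`: accepted
`cababcc`: rejected
`cccabbca`: accepted
`cabcb`: accepted
`baaac`: accepted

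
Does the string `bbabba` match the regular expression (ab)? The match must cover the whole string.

no

No split of bbabba into u·v has a matching u and b matching v.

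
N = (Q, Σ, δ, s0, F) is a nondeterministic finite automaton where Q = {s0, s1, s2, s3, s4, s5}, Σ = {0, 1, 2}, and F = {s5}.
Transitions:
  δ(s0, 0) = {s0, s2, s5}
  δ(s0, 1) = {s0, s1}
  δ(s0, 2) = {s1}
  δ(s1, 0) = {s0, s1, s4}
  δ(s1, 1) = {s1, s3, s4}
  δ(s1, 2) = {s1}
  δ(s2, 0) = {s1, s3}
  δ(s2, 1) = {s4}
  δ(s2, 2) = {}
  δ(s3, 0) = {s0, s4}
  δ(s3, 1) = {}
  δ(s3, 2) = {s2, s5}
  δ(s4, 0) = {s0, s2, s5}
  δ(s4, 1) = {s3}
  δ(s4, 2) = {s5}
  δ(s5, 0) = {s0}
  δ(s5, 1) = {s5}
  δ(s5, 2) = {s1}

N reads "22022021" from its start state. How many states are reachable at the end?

Start: {s0}
read 2: {s1}
read 2: {s1}
read 0: {s0, s1, s4}
read 2: {s1, s5}
read 2: {s1}
read 0: {s0, s1, s4}
read 2: {s1, s5}
read 1: {s1, s3, s4, s5}
Final reachable set {s1, s3, s4, s5} has 4 states.

4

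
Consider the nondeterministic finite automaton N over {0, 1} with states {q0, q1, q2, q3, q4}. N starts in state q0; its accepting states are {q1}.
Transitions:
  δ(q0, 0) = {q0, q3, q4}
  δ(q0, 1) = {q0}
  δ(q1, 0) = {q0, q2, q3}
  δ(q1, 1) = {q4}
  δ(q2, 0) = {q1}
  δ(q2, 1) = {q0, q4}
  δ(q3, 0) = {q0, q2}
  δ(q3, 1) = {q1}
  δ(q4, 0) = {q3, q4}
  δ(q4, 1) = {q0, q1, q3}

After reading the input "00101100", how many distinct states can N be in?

5

Start: {q0}
read 0: {q0, q3, q4}
read 0: {q0, q2, q3, q4}
read 1: {q0, q1, q3, q4}
read 0: {q0, q2, q3, q4}
read 1: {q0, q1, q3, q4}
read 1: {q0, q1, q3, q4}
read 0: {q0, q2, q3, q4}
read 0: {q0, q1, q2, q3, q4}
Final reachable set {q0, q1, q2, q3, q4} has 5 states.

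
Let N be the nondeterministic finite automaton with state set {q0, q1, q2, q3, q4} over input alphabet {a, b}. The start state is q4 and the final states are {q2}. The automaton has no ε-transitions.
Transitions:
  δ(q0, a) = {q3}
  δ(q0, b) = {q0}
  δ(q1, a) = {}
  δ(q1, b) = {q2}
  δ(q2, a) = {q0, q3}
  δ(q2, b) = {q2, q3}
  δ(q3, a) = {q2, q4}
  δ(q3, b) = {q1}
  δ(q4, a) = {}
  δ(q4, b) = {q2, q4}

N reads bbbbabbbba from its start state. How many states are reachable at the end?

4

Start: {q4}
read b: {q2, q4}
read b: {q2, q3, q4}
read b: {q1, q2, q3, q4}
read b: {q1, q2, q3, q4}
read a: {q0, q2, q3, q4}
read b: {q0, q1, q2, q3, q4}
read b: {q0, q1, q2, q3, q4}
read b: {q0, q1, q2, q3, q4}
read b: {q0, q1, q2, q3, q4}
read a: {q0, q2, q3, q4}
Final reachable set {q0, q2, q3, q4} has 4 states.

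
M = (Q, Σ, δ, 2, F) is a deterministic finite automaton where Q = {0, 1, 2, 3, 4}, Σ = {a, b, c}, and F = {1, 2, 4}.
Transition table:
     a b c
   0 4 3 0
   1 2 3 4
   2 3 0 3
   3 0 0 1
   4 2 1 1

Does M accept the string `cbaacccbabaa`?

accepted

2 --c--> 3
3 --b--> 0
0 --a--> 4
4 --a--> 2
2 --c--> 3
3 --c--> 1
1 --c--> 4
4 --b--> 1
1 --a--> 2
2 --b--> 0
0 --a--> 4
4 --a--> 2
End in state 2, which is an accepting state.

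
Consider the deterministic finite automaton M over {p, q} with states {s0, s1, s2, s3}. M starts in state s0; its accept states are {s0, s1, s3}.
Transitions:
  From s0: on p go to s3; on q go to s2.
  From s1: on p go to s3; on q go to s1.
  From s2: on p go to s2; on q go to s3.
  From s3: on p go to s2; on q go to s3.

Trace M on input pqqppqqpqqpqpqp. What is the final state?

s0 --p--> s3
s3 --q--> s3
s3 --q--> s3
s3 --p--> s2
s2 --p--> s2
s2 --q--> s3
s3 --q--> s3
s3 --p--> s2
s2 --q--> s3
s3 --q--> s3
s3 --p--> s2
s2 --q--> s3
s3 --p--> s2
s2 --q--> s3
s3 --p--> s2

s2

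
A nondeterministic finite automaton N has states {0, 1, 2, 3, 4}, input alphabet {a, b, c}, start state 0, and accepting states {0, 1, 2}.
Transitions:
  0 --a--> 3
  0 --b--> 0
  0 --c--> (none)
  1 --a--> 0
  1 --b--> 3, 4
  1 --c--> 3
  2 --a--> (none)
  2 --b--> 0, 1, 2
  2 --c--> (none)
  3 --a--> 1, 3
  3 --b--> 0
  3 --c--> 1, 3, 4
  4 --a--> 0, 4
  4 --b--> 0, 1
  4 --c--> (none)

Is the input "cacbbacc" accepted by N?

Start: {0}
read c: {}
The reachable set is empty and stays empty for the remaining 7 symbols.
Reachable ∩ accepting = {} — empty.

rejected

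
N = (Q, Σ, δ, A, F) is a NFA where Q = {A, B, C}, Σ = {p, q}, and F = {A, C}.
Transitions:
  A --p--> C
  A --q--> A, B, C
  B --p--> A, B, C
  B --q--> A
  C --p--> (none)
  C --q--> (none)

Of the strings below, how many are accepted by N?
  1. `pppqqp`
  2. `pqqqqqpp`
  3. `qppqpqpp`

`pppqqp`: rejected
`pqqqqqpp`: rejected
`qppqpqpp`: accepted

1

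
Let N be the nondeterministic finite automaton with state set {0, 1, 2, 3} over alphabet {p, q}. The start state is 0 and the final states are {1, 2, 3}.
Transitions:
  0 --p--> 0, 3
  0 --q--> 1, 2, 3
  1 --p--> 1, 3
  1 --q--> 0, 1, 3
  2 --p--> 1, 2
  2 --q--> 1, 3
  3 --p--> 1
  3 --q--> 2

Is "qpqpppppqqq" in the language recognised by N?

Start: {0}
read q: {1, 2, 3}
read p: {1, 2, 3}
read q: {0, 1, 2, 3}
read p: {0, 1, 2, 3}
read p: {0, 1, 2, 3}
read p: {0, 1, 2, 3}
read p: {0, 1, 2, 3}
read p: {0, 1, 2, 3}
read q: {0, 1, 2, 3}
read q: {0, 1, 2, 3}
read q: {0, 1, 2, 3}
Reachable ∩ accepting = {1, 2, 3} — nonempty.

accepted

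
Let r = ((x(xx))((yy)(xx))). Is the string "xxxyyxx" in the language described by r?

Split as xxx·yyxx: (x(xx)) matches xxx and ((yy)(xx)) matches yyxx.

yes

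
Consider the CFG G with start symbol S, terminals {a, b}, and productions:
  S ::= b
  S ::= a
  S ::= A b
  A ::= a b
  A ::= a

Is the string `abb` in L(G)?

S ⇒ Ab ⇒ abb

yes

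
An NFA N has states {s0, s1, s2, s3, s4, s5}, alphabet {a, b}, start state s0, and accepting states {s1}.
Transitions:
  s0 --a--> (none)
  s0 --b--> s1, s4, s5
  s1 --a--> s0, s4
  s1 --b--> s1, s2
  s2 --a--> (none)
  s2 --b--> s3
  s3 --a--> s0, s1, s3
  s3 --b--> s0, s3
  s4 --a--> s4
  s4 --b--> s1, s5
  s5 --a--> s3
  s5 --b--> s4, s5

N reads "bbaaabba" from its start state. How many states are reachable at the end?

Start: {s0}
read b: {s1, s4, s5}
read b: {s1, s2, s4, s5}
read a: {s0, s3, s4}
read a: {s0, s1, s3, s4}
read a: {s0, s1, s3, s4}
read b: {s0, s1, s2, s3, s4, s5}
read b: {s0, s1, s2, s3, s4, s5}
read a: {s0, s1, s3, s4}
Final reachable set {s0, s1, s3, s4} has 4 states.

4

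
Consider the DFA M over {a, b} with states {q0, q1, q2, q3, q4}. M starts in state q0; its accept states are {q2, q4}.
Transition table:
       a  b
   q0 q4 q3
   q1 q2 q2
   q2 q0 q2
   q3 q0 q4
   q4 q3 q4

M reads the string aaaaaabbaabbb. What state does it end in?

q0 --a--> q4
q4 --a--> q3
q3 --a--> q0
q0 --a--> q4
q4 --a--> q3
q3 --a--> q0
q0 --b--> q3
q3 --b--> q4
q4 --a--> q3
q3 --a--> q0
q0 --b--> q3
q3 --b--> q4
q4 --b--> q4

q4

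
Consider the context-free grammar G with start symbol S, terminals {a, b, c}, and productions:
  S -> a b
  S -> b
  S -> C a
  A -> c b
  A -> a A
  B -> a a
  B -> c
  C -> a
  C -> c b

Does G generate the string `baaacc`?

no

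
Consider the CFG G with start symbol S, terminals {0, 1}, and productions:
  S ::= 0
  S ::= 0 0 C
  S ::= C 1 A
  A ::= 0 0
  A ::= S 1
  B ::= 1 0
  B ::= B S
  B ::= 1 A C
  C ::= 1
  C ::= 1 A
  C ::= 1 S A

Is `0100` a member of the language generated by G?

no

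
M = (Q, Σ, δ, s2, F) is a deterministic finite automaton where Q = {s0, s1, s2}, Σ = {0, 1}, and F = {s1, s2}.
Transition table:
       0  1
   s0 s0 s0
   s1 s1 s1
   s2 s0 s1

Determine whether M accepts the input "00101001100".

rejected

s2 --0--> s0
s0 --0--> s0
s0 --1--> s0
s0 --0--> s0
s0 --1--> s0
s0 --0--> s0
s0 --0--> s0
s0 --1--> s0
s0 --1--> s0
s0 --0--> s0
s0 --0--> s0
End in state s0, which is not an accepting state.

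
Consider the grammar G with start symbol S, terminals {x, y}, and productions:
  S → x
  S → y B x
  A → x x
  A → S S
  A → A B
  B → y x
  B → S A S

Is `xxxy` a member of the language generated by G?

no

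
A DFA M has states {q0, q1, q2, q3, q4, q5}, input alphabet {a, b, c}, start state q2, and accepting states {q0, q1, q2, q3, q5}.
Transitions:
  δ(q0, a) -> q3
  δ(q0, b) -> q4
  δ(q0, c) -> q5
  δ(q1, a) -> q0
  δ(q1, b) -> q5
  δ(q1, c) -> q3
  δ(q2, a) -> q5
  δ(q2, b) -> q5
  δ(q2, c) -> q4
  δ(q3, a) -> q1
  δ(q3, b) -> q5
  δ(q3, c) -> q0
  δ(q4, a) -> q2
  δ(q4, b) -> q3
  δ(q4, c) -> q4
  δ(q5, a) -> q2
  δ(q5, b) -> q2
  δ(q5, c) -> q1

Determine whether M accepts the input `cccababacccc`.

q2 --c--> q4
q4 --c--> q4
q4 --c--> q4
q4 --a--> q2
q2 --b--> q5
q5 --a--> q2
q2 --b--> q5
q5 --a--> q2
q2 --c--> q4
q4 --c--> q4
q4 --c--> q4
q4 --c--> q4
End in state q4, which is not an accepting state.

rejected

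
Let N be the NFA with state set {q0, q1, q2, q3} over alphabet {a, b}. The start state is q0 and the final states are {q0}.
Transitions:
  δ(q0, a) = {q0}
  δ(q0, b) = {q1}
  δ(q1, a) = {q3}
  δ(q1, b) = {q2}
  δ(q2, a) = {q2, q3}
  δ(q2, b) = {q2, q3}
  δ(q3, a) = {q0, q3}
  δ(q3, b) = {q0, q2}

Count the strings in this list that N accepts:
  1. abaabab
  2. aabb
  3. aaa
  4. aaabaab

abaabab: accepted
aabb: rejected
aaa: accepted
aaabaab: accepted

3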